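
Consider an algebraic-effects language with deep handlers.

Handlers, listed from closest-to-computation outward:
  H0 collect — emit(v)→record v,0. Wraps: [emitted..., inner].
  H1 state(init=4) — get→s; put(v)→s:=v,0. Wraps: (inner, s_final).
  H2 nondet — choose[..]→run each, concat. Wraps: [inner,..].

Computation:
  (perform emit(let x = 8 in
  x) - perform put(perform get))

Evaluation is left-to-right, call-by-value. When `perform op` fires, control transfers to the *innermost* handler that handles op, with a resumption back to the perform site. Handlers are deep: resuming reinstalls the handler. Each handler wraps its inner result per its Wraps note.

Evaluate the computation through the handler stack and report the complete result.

Answer: [([8, 0], 4)]

Working:
emit(8) @ H0 ⇒ out+=8
get @ H1 ⇒ 4
put(4) @ H1 ⇒ s:=4
H0 returns [8, 0]
H1 returns ([8, 0], 4)
H2 returns [([8, 0], 4)]
= [([8, 0], 4)]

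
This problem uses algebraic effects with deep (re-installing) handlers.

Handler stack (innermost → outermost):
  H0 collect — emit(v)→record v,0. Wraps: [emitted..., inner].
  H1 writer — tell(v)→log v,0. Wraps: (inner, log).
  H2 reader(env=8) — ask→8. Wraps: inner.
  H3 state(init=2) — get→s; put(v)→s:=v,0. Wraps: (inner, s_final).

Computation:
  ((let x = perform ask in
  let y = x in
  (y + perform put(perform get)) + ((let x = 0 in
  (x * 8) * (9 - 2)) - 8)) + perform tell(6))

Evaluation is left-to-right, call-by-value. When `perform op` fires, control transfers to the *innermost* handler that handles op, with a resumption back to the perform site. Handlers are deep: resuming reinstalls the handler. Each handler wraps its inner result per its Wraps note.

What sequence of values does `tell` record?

Answer: (6)

Step-by-step:
ask @ H2 ⇒ 8
get @ H3 ⇒ 2
put(2) @ H3 ⇒ s:=2
tell(6) @ H1 ⇒ log+=6
H0 returns [0]
H1 returns ([0], (6))
H2 returns ([0], (6))
H3 returns (([0], (6)), 2)
= (([0], (6)), 2)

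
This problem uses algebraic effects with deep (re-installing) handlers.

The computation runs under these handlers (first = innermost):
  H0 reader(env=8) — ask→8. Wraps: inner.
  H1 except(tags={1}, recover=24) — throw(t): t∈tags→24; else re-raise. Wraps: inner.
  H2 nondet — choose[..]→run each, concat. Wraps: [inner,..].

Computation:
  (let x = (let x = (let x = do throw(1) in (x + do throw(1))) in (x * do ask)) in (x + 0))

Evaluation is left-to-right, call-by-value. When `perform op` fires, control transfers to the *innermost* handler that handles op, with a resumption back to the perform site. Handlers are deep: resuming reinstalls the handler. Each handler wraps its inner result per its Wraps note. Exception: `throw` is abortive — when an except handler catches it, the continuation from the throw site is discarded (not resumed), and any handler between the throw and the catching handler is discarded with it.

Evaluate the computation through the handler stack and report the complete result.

Evaluation trace:
throw(1) @ H1 caught ⇒ 24
H2 returns [24]
= [24]

Answer: [24]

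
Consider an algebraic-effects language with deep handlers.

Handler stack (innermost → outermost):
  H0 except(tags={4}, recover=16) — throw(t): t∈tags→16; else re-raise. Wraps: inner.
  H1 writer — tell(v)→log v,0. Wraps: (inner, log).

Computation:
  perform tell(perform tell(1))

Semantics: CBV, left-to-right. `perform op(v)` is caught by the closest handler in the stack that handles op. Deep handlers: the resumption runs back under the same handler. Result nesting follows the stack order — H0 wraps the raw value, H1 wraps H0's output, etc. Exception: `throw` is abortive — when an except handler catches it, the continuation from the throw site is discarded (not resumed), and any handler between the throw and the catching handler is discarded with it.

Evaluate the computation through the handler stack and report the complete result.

Answer: (0, (1, 0))

Step-by-step:
tell(1) @ H1 ⇒ log+=1
tell(0) @ H1 ⇒ log+=0
H0 returns 0
H1 returns (0, (1, 0))
= (0, (1, 0))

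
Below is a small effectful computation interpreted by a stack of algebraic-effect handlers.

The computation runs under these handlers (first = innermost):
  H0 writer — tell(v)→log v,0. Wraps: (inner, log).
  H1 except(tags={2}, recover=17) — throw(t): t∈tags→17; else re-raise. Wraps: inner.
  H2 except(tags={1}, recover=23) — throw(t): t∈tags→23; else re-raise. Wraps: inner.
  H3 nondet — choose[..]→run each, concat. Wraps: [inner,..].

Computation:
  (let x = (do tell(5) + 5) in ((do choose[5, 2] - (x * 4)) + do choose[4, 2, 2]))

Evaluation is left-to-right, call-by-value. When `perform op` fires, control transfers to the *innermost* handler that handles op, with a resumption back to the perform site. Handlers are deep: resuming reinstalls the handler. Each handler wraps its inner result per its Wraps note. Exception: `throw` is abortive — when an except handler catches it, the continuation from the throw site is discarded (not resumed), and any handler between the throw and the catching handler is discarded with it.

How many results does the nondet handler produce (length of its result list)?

Answer: 6

Step-by-step:
tell(5) @ H0 ⇒ log+=5
choose[5, 2] @ H3
  branch[0] choose=5:
    choose[4, 2, 2] @ H3
      branch[0] choose=4:
        H0 returns (-11, (5))
        H1 returns (-11, (5))
        H2 returns (-11, (5))
        H3 returns [(-11, (5))]
      branch[1] choose=2:
        H0 returns (-13, (5))
        H1 returns (-13, (5))
        H2 returns (-13, (5))
        H3 returns [(-13, (5))]
      branch[2] choose=2:
        H0 returns (-13, (5))
        H1 returns (-13, (5))
        H2 returns (-13, (5))
        H3 returns [(-13, (5))]
  branch[1] choose=2:
    choose[4, 2, 2] @ H3
      branch[0] choose=4:
        H0 returns (-14, (5))
        H1 returns (-14, (5))
        H2 returns (-14, (5))
        H3 returns [(-14, (5))]
      branch[1] choose=2:
        H0 returns (-16, (5))
        H1 returns (-16, (5))
        H2 returns (-16, (5))
        H3 returns [(-16, (5))]
      branch[2] choose=2:
        H0 returns (-16, (5))
        H1 returns (-16, (5))
        H2 returns (-16, (5))
        H3 returns [(-16, (5))]
= [(-11, (5)), (-13, (5)), (-13, (5)), (-14, (5)), (-16, (5)), (-16, (5))]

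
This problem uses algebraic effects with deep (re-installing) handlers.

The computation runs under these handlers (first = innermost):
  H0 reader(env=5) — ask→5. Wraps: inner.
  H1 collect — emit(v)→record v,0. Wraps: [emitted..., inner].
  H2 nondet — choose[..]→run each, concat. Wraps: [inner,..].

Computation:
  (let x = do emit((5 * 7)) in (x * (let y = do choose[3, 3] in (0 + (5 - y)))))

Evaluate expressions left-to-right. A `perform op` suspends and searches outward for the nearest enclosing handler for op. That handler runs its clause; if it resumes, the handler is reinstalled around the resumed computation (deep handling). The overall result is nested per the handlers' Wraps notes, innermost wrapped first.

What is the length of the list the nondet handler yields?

Step-by-step:
emit(35) @ H1 ⇒ out+=35
choose[3, 3] @ H2
  branch[0] choose=3:
    H0 returns 0
    H1 returns [35, 0]
    H2 returns [[35, 0]]
  branch[1] choose=3:
    H0 returns 0
    H1 returns [35, 0]
    H2 returns [[35, 0]]
= [[35, 0], [35, 0]]

Answer: 2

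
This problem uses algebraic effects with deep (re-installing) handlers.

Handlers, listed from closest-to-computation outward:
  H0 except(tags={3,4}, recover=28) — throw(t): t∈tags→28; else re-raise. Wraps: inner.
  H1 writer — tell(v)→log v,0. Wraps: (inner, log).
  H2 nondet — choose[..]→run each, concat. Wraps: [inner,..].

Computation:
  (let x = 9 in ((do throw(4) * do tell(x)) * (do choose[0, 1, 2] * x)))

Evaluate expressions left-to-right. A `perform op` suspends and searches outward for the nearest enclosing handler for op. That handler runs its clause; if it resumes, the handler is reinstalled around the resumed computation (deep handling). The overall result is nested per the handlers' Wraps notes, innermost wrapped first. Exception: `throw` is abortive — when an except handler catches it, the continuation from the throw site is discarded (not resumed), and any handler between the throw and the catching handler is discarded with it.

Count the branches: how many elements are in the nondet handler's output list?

Step-by-step:
throw(4) @ H0 caught ⇒ 28
H1 returns (28, ())
H2 returns [(28, ())]
= [(28, ())]

Answer: 1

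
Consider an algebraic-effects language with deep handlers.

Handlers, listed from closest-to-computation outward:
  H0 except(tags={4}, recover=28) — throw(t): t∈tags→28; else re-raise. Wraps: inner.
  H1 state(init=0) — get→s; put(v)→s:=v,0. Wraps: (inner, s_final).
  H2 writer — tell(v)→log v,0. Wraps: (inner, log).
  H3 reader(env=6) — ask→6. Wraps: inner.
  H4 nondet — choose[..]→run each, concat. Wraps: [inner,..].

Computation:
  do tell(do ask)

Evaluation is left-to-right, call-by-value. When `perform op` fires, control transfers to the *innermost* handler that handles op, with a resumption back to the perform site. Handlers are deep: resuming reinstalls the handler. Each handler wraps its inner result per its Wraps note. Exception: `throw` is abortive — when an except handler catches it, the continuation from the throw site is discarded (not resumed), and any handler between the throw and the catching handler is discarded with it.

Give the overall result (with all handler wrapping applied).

Step-by-step:
ask @ H3 ⇒ 6
tell(6) @ H2 ⇒ log+=6
H0 returns 0
H1 returns (0, 0)
H2 returns ((0, 0), (6))
H3 returns ((0, 0), (6))
H4 returns [((0, 0), (6))]
= [((0, 0), (6))]

Answer: [((0, 0), (6))]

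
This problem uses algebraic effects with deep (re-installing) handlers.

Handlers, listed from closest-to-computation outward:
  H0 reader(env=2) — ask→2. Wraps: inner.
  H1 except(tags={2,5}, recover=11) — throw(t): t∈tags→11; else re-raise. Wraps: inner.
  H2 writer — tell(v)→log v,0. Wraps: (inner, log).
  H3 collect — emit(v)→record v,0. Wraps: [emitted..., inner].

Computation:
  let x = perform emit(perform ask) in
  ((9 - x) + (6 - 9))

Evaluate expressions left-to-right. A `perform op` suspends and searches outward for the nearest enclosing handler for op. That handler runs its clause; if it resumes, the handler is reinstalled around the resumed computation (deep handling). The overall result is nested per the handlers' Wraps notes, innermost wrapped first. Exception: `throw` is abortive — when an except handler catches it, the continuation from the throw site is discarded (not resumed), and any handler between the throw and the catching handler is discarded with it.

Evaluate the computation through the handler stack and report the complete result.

Working:
ask @ H0 ⇒ 2
emit(2) @ H3 ⇒ out+=2
H0 returns 6
H1 returns 6
H2 returns (6, ())
H3 returns [2, (6, ())]
= [2, (6, ())]

Answer: [2, (6, ())]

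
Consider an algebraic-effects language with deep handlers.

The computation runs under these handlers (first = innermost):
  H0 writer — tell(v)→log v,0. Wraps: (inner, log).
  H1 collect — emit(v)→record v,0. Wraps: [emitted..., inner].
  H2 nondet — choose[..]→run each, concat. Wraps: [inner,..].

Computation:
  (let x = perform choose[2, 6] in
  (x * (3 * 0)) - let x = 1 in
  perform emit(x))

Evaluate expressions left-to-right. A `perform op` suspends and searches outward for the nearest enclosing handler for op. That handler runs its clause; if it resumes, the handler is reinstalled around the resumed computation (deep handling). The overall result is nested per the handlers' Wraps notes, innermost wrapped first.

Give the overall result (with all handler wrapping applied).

Answer: [[1, (0, ())], [1, (0, ())]]

Evaluation trace:
choose[2, 6] @ H2
  branch[0] choose=2:
    emit(1) @ H1 ⇒ out+=1
    H0 returns (0, ())
    H1 returns [1, (0, ())]
    H2 returns [[1, (0, ())]]
  branch[1] choose=6:
    emit(1) @ H1 ⇒ out+=1
    H0 returns (0, ())
    H1 returns [1, (0, ())]
    H2 returns [[1, (0, ())]]
= [[1, (0, ())], [1, (0, ())]]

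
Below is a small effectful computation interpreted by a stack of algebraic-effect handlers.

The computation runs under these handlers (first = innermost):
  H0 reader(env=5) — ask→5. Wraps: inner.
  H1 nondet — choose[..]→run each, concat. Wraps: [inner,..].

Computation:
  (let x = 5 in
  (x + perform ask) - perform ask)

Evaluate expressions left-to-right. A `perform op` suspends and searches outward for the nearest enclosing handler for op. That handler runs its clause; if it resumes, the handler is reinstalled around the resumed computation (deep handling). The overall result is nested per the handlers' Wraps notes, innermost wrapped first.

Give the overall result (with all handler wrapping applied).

Answer: [5]

Evaluation trace:
ask @ H0 ⇒ 5
ask @ H0 ⇒ 5
H0 returns 5
H1 returns [5]
= [5]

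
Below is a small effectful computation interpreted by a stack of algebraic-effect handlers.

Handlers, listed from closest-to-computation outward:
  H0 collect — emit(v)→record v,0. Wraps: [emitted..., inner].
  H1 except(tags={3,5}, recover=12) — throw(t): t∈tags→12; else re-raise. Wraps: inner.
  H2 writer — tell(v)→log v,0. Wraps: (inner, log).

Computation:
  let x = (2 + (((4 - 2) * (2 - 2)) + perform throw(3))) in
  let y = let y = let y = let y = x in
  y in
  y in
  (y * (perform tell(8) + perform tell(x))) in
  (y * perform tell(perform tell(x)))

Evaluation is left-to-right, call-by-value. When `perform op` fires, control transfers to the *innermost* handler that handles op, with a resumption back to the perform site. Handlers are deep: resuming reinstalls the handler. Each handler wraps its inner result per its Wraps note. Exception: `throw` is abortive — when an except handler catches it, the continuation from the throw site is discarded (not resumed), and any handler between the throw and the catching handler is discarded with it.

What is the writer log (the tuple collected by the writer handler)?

Answer: ()

Working:
throw(3) @ H1 caught ⇒ 12
H2 returns (12, ())
= (12, ())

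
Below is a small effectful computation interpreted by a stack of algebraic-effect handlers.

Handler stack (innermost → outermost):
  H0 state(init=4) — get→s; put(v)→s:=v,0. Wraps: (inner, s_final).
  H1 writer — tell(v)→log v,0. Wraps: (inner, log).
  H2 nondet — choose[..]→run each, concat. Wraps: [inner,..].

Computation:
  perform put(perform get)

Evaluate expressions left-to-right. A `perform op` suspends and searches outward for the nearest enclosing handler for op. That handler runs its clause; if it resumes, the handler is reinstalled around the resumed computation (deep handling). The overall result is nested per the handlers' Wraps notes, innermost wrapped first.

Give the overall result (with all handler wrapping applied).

Evaluation trace:
get @ H0 ⇒ 4
put(4) @ H0 ⇒ s:=4
H0 returns (0, 4)
H1 returns ((0, 4), ())
H2 returns [((0, 4), ())]
= [((0, 4), ())]

Answer: [((0, 4), ())]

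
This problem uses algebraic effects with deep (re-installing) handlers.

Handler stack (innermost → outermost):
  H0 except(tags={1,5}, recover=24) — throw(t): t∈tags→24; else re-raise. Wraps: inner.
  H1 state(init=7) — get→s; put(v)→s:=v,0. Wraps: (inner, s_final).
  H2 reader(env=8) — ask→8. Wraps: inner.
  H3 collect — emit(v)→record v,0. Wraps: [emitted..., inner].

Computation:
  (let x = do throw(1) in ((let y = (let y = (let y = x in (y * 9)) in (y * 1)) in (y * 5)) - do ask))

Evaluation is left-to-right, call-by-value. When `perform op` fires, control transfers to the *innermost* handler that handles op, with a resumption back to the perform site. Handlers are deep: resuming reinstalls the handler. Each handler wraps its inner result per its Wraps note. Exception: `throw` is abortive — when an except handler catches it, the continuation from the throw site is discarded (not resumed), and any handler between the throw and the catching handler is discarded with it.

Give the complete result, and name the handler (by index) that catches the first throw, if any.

Answer: [(24, 7)] ; first throw caught by: H0

Evaluation trace:
throw(1) @ H0 caught ⇒ 24
H1 returns (24, 7)
H2 returns (24, 7)
H3 returns [(24, 7)]
= [(24, 7)]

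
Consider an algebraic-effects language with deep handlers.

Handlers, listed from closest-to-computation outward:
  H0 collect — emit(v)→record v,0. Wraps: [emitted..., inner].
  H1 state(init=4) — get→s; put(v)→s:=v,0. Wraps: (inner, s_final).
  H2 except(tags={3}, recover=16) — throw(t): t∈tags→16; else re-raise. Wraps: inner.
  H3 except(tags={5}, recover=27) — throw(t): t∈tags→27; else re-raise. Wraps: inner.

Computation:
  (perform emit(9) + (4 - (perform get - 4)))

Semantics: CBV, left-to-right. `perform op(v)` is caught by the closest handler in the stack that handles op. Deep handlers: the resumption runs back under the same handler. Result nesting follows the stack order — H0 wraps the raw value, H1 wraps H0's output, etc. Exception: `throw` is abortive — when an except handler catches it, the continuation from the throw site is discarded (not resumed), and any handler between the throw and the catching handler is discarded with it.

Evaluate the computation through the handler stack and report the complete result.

Answer: ([9, 4], 4)

Evaluation trace:
emit(9) @ H0 ⇒ out+=9
get @ H1 ⇒ 4
H0 returns [9, 4]
H1 returns ([9, 4], 4)
H2 returns ([9, 4], 4)
H3 returns ([9, 4], 4)
= ([9, 4], 4)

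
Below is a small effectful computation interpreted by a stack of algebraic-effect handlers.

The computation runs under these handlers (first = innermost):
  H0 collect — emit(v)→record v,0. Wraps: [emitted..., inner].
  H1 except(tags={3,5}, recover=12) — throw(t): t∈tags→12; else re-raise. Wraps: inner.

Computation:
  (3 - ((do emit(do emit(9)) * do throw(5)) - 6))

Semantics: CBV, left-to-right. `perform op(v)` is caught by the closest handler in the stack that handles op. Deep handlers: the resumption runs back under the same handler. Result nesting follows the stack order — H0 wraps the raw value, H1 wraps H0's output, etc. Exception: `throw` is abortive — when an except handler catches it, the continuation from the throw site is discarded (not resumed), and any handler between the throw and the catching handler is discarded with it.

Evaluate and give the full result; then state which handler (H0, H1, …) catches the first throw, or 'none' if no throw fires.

Answer: 12 ; first throw caught by: H1

Evaluation trace:
emit(9) @ H0 ⇒ out+=9
emit(0) @ H0 ⇒ out+=0
throw(5) @ H1 caught ⇒ 12
= 12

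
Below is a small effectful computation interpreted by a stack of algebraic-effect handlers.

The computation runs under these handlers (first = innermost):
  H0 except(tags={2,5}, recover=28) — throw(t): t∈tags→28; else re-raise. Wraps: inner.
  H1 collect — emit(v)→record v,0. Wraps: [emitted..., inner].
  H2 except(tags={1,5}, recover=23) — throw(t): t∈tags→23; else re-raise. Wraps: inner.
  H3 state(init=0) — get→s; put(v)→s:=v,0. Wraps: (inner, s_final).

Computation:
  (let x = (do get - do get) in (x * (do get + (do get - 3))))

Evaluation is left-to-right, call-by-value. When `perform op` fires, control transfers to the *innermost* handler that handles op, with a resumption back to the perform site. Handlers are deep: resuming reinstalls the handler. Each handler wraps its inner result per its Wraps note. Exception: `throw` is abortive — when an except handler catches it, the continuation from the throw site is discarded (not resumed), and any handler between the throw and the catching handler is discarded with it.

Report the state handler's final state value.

Working:
get @ H3 ⇒ 0
get @ H3 ⇒ 0
get @ H3 ⇒ 0
get @ H3 ⇒ 0
H0 returns 0
H1 returns [0]
H2 returns [0]
H3 returns ([0], 0)
= ([0], 0)

Answer: 0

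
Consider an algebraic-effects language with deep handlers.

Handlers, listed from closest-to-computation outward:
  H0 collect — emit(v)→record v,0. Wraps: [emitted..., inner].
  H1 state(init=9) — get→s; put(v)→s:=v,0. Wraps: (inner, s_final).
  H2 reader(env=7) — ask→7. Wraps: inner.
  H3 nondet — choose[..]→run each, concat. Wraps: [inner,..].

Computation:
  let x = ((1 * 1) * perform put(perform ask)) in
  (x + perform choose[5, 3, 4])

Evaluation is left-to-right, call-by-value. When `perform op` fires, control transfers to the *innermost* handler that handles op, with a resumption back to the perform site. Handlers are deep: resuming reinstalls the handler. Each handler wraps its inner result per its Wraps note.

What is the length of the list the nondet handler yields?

Answer: 3

Working:
ask @ H2 ⇒ 7
put(7) @ H1 ⇒ s:=7
choose[5, 3, 4] @ H3
  branch[0] choose=5:
    H0 returns [5]
    H1 returns ([5], 7)
    H2 returns ([5], 7)
    H3 returns [([5], 7)]
  branch[1] choose=3:
    H0 returns [3]
    H1 returns ([3], 7)
    H2 returns ([3], 7)
    H3 returns [([3], 7)]
  branch[2] choose=4:
    H0 returns [4]
    H1 returns ([4], 7)
    H2 returns ([4], 7)
    H3 returns [([4], 7)]
= [([5], 7), ([3], 7), ([4], 7)]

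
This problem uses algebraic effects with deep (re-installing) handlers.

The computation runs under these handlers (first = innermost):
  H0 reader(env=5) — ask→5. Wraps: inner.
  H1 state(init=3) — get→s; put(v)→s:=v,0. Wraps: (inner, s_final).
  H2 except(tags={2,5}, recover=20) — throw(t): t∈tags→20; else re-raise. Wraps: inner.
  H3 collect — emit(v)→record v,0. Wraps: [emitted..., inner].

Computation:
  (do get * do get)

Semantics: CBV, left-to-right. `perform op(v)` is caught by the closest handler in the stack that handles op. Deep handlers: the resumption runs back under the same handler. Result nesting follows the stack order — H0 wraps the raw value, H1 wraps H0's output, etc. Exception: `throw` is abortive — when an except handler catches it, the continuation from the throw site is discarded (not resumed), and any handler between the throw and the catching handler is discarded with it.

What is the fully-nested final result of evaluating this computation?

Answer: [(9, 3)]

Step-by-step:
get @ H1 ⇒ 3
get @ H1 ⇒ 3
H0 returns 9
H1 returns (9, 3)
H2 returns (9, 3)
H3 returns [(9, 3)]
= [(9, 3)]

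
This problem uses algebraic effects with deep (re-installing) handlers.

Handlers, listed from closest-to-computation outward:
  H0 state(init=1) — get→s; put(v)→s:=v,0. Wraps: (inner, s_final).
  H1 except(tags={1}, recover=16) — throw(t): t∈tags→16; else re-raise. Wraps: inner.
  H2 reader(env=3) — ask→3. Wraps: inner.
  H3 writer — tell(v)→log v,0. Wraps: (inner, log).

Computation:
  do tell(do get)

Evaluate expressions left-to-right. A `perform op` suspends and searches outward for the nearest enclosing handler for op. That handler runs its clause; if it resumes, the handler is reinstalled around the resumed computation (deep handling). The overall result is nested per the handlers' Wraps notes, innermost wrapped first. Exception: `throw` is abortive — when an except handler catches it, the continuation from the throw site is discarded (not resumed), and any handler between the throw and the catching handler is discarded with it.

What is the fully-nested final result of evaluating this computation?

Answer: ((0, 1), (1))

Evaluation trace:
get @ H0 ⇒ 1
tell(1) @ H3 ⇒ log+=1
H0 returns (0, 1)
H1 returns (0, 1)
H2 returns (0, 1)
H3 returns ((0, 1), (1))
= ((0, 1), (1))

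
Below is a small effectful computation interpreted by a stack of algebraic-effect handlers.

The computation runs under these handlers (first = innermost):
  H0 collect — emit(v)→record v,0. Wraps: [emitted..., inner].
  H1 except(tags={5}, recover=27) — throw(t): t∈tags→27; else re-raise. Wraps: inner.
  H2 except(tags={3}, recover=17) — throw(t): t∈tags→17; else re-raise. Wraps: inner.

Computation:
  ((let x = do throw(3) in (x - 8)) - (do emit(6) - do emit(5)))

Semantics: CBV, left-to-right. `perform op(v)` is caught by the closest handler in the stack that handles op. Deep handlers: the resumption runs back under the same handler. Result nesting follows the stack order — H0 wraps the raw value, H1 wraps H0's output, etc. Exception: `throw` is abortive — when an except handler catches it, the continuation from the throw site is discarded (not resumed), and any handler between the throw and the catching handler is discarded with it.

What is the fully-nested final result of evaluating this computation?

Working:
throw(3) @ H1 re-raised
throw(3) @ H2 caught ⇒ 17
= 17

Answer: 17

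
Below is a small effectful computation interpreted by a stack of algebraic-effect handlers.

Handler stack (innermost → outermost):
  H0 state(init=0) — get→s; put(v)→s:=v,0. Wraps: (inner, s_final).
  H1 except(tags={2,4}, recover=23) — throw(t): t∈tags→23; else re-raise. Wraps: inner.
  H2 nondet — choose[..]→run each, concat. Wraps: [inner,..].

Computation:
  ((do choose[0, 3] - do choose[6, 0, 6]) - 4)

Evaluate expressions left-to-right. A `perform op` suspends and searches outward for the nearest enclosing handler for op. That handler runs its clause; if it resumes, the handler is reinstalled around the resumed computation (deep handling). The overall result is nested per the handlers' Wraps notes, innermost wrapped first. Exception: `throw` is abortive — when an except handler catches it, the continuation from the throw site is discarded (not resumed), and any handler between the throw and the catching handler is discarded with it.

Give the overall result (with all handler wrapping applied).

Answer: [(-10, 0), (-4, 0), (-10, 0), (-7, 0), (-1, 0), (-7, 0)]

Evaluation trace:
choose[0, 3] @ H2
  branch[0] choose=0:
    choose[6, 0, 6] @ H2
      branch[0] choose=6:
        H0 returns (-10, 0)
        H1 returns (-10, 0)
        H2 returns [(-10, 0)]
      branch[1] choose=0:
        H0 returns (-4, 0)
        H1 returns (-4, 0)
        H2 returns [(-4, 0)]
      branch[2] choose=6:
        H0 returns (-10, 0)
        H1 returns (-10, 0)
        H2 returns [(-10, 0)]
  branch[1] choose=3:
    choose[6, 0, 6] @ H2
      branch[0] choose=6:
        H0 returns (-7, 0)
        H1 returns (-7, 0)
        H2 returns [(-7, 0)]
      branch[1] choose=0:
        H0 returns (-1, 0)
        H1 returns (-1, 0)
        H2 returns [(-1, 0)]
      branch[2] choose=6:
        H0 returns (-7, 0)
        H1 returns (-7, 0)
        H2 returns [(-7, 0)]
= [(-10, 0), (-4, 0), (-10, 0), (-7, 0), (-1, 0), (-7, 0)]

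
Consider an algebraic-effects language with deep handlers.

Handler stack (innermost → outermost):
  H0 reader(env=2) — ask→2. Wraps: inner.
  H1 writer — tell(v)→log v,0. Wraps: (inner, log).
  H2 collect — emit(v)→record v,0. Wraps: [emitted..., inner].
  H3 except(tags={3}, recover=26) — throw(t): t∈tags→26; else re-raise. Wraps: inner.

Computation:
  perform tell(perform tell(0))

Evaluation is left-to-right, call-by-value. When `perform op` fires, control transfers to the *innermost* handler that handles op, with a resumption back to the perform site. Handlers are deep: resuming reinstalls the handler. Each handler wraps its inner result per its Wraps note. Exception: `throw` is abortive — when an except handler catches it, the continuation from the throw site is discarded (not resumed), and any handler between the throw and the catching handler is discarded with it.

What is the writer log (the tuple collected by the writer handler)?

Evaluation trace:
tell(0) @ H1 ⇒ log+=0
tell(0) @ H1 ⇒ log+=0
H0 returns 0
H1 returns (0, (0, 0))
H2 returns [(0, (0, 0))]
H3 returns [(0, (0, 0))]
= [(0, (0, 0))]

Answer: (0, 0)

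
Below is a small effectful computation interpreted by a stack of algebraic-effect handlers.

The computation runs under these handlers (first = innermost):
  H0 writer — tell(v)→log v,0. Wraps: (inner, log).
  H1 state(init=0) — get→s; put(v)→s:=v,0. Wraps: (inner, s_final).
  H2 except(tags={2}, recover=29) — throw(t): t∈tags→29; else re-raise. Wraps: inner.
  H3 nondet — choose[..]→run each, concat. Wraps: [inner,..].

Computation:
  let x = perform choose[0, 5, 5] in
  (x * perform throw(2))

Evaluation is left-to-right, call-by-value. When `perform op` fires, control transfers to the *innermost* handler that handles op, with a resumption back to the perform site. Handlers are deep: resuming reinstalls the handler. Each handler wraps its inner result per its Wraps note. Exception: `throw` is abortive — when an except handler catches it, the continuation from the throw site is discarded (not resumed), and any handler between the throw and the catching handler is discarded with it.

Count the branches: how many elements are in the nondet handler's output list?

Step-by-step:
choose[0, 5, 5] @ H3
  branch[0] choose=0:
    throw(2) @ H2 caught ⇒ 29
    H3 returns [29]
  branch[1] choose=5:
    throw(2) @ H2 caught ⇒ 29
    H3 returns [29]
  branch[2] choose=5:
    throw(2) @ H2 caught ⇒ 29
    H3 returns [29]
= [29, 29, 29]

Answer: 3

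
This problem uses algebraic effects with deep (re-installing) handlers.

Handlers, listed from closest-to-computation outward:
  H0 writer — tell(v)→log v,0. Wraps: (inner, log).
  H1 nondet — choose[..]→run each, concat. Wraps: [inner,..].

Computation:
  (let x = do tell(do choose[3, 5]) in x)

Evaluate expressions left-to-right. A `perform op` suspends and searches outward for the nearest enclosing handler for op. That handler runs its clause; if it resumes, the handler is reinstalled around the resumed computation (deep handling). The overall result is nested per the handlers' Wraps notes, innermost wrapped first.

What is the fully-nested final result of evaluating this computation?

Evaluation trace:
choose[3, 5] @ H1
  branch[0] choose=3:
    tell(3) @ H0 ⇒ log+=3
    H0 returns (0, (3))
    H1 returns [(0, (3))]
  branch[1] choose=5:
    tell(5) @ H0 ⇒ log+=5
    H0 returns (0, (5))
    H1 returns [(0, (5))]
= [(0, (3)), (0, (5))]

Answer: [(0, (3)), (0, (5))]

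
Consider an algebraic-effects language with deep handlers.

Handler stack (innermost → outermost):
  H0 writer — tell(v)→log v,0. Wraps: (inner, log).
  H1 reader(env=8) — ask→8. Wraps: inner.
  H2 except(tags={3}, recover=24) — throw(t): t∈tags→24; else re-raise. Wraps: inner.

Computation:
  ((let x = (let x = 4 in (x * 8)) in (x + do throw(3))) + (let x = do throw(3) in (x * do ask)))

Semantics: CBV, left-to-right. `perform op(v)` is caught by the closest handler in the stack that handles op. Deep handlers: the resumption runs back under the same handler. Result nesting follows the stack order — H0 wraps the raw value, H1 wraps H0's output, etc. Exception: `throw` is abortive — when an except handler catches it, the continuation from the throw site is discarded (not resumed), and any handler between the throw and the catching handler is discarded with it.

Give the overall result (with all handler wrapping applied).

Working:
throw(3) @ H2 caught ⇒ 24
= 24

Answer: 24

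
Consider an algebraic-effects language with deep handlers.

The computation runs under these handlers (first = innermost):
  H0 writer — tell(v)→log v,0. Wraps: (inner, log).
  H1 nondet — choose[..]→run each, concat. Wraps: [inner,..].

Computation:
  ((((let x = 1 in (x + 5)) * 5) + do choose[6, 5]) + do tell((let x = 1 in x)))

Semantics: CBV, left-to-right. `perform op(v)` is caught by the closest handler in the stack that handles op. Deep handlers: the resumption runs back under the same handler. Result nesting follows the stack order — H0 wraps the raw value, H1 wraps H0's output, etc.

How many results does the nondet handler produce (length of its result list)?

Answer: 2

Working:
choose[6, 5] @ H1
  branch[0] choose=6:
    tell(1) @ H0 ⇒ log+=1
    H0 returns (36, (1))
    H1 returns [(36, (1))]
  branch[1] choose=5:
    tell(1) @ H0 ⇒ log+=1
    H0 returns (35, (1))
    H1 returns [(35, (1))]
= [(36, (1)), (35, (1))]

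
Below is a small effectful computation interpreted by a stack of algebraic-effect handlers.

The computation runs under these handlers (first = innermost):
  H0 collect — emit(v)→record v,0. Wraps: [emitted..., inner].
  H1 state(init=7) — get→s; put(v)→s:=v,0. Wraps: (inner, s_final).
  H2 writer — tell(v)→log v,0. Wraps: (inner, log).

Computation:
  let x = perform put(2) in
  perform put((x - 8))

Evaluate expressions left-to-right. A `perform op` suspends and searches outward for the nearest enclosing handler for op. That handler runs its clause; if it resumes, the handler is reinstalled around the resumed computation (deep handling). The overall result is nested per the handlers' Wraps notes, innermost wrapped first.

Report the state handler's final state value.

Step-by-step:
put(2) @ H1 ⇒ s:=2
put(-8) @ H1 ⇒ s:=-8
H0 returns [0]
H1 returns ([0], -8)
H2 returns (([0], -8), ())
= (([0], -8), ())

Answer: -8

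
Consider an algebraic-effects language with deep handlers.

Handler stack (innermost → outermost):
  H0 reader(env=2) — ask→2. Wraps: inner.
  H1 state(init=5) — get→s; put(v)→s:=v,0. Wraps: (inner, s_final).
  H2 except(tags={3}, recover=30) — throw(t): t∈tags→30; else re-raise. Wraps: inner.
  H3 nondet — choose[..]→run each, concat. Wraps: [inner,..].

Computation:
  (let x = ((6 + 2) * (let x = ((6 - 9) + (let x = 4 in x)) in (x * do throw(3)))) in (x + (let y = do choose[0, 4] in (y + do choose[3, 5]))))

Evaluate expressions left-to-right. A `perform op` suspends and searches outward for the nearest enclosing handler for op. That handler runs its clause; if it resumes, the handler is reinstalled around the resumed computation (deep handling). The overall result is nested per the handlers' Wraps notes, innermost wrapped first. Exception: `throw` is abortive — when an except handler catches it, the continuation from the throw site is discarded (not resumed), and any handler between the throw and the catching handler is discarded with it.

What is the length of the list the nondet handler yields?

Answer: 1

Evaluation trace:
throw(3) @ H2 caught ⇒ 30
H3 returns [30]
= [30]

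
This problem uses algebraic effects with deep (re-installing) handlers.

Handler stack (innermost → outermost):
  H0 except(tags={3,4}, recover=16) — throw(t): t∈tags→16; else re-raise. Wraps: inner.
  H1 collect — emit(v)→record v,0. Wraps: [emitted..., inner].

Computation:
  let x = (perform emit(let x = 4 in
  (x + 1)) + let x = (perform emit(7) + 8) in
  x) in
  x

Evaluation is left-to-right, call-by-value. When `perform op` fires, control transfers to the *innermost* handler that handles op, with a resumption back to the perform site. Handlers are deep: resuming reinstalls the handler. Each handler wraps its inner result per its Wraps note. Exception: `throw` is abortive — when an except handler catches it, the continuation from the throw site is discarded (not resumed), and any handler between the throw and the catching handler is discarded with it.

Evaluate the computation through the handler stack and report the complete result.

Answer: [5, 7, 8]

Evaluation trace:
emit(5) @ H1 ⇒ out+=5
emit(7) @ H1 ⇒ out+=7
H0 returns 8
H1 returns [5, 7, 8]
= [5, 7, 8]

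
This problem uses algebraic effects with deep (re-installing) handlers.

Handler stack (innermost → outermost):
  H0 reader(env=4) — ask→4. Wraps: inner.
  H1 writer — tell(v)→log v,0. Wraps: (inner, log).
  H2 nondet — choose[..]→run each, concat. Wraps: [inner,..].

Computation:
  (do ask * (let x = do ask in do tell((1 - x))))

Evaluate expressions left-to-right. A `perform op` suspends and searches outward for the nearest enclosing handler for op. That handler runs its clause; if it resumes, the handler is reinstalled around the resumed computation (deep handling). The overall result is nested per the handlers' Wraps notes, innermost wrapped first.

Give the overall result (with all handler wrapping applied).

Answer: [(0, (-3))]

Working:
ask @ H0 ⇒ 4
ask @ H0 ⇒ 4
tell(-3) @ H1 ⇒ log+=-3
H0 returns 0
H1 returns (0, (-3))
H2 returns [(0, (-3))]
= [(0, (-3))]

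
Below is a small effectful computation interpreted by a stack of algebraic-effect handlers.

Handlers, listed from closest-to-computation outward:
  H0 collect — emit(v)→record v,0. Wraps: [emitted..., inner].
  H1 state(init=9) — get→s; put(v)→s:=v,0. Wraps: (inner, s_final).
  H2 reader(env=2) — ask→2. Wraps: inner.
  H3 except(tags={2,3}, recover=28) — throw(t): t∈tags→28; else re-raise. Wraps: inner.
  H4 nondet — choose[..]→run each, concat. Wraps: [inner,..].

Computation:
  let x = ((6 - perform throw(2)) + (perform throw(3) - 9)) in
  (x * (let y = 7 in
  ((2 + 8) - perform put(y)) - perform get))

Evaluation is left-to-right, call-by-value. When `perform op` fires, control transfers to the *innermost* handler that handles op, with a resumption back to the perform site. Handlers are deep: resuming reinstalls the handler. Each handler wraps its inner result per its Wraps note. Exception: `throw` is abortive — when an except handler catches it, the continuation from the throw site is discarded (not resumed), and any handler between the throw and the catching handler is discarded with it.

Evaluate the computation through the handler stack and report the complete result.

Evaluation trace:
throw(2) @ H3 caught ⇒ 28
H4 returns [28]
= [28]

Answer: [28]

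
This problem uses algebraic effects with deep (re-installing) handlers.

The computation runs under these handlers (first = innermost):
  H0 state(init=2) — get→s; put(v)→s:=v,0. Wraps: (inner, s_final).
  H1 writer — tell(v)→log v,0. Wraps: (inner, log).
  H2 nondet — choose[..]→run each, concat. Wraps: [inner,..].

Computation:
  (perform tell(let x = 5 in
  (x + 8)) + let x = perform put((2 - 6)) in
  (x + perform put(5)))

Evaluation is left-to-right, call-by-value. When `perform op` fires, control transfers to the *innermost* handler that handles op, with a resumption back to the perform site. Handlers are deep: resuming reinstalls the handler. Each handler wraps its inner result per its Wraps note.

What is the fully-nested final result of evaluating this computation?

Step-by-step:
tell(13) @ H1 ⇒ log+=13
put(-4) @ H0 ⇒ s:=-4
put(5) @ H0 ⇒ s:=5
H0 returns (0, 5)
H1 returns ((0, 5), (13))
H2 returns [((0, 5), (13))]
= [((0, 5), (13))]

Answer: [((0, 5), (13))]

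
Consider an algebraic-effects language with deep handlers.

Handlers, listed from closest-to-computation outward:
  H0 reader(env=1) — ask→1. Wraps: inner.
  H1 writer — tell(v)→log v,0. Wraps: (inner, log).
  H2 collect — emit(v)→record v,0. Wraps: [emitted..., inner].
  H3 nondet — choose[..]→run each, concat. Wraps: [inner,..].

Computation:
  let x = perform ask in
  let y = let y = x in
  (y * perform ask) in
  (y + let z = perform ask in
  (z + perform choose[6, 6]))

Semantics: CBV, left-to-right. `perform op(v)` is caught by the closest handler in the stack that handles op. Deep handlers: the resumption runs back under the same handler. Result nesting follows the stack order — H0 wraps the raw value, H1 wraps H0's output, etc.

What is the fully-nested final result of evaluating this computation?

Answer: [[(8, ())], [(8, ())]]

Evaluation trace:
ask @ H0 ⇒ 1
ask @ H0 ⇒ 1
ask @ H0 ⇒ 1
choose[6, 6] @ H3
  branch[0] choose=6:
    H0 returns 8
    H1 returns (8, ())
    H2 returns [(8, ())]
    H3 returns [[(8, ())]]
  branch[1] choose=6:
    H0 returns 8
    H1 returns (8, ())
    H2 returns [(8, ())]
    H3 returns [[(8, ())]]
= [[(8, ())], [(8, ())]]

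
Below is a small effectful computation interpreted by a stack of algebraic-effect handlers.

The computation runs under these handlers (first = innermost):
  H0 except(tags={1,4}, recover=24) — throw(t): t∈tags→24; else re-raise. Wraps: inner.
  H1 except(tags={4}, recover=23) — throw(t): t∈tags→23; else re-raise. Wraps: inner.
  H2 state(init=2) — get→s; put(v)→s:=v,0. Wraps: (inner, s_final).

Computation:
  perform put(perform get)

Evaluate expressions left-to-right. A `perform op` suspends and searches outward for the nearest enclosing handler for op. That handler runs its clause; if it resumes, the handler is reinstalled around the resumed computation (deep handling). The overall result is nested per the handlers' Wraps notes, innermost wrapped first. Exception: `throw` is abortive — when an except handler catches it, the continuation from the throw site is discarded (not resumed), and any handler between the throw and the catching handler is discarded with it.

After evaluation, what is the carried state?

Answer: 2

Step-by-step:
get @ H2 ⇒ 2
put(2) @ H2 ⇒ s:=2
H0 returns 0
H1 returns 0
H2 returns (0, 2)
= (0, 2)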